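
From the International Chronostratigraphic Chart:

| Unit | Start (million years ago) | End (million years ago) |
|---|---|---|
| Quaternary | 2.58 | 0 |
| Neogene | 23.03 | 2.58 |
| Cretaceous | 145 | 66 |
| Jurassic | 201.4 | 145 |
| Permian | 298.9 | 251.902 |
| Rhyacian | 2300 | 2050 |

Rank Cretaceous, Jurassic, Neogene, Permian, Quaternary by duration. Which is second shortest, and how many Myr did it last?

Start − end for each: Cretaceous 145 − 66 = 79; Jurassic 201.4 − 145 = 56.4; Neogene 23.03 − 2.58 = 20.45; Permian 298.9 − 251.902 = 46.998; Quaternary 2.58 − 0 = 2.58.
Ranking these from shortest: Quaternary < Neogene < Permian < Jurassic < Cretaceous.
Position 2 in that ranking is Neogene, which lasted 20.45 Myr.

Neogene, 20.45 million years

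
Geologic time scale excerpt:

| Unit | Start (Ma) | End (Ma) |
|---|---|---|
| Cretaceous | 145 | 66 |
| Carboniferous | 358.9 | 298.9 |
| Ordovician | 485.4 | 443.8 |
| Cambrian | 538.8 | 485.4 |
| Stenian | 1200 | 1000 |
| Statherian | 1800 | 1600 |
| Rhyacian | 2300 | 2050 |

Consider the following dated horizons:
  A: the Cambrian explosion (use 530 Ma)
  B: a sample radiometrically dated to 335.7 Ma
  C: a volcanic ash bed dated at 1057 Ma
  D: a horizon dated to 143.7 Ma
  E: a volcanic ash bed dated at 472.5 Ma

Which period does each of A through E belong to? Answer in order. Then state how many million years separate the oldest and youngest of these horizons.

A — Cambrian; B — Carboniferous; C — Stenian; D — Cretaceous; E — Ordovician; span 913.3 million years

Match each age against the start–end ranges in the excerpt: A = 530 Ma → Cambrian (538.8–485.4); B = 335.7 Ma → Carboniferous (358.9–298.9); C = 1057 Ma → Stenian (1200–1000); D = 143.7 Ma → Cretaceous (145–66); E = 472.5 Ma → Ordovician (485.4–443.8).
The largest age is 1057 Ma and the smallest is 143.7 Ma; their difference is 913.3 Myr.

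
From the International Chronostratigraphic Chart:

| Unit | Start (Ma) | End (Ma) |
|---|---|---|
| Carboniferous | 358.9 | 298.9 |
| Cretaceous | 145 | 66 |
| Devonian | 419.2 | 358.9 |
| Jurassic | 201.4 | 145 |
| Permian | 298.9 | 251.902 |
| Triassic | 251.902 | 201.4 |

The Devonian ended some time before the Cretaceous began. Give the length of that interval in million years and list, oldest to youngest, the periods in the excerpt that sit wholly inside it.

213.9 million years; Carboniferous, Permian, Triassic, Jurassic

The Devonian closes at 358.9 Ma and the Cretaceous opens at 145 Ma, so the interval is 358.9 − 145 = 213.9 Myr.
A period fits inside if it starts at or after 358.9 Ma and ends at or before 145 Ma; oldest first that gives Carboniferous, Permian, Triassic, Jurassic.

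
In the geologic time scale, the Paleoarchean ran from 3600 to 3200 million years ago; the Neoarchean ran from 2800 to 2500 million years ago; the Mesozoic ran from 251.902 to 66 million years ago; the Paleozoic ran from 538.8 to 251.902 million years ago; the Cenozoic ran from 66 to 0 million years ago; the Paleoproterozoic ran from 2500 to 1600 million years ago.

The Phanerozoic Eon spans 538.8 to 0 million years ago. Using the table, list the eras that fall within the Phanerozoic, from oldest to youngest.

Eras with both bounds inside 538.8–0 Ma: Paleozoic (538.8–251.902), Mesozoic (251.902–66), Cenozoic (66–0).

Paleozoic, Mesozoic, Cenozoic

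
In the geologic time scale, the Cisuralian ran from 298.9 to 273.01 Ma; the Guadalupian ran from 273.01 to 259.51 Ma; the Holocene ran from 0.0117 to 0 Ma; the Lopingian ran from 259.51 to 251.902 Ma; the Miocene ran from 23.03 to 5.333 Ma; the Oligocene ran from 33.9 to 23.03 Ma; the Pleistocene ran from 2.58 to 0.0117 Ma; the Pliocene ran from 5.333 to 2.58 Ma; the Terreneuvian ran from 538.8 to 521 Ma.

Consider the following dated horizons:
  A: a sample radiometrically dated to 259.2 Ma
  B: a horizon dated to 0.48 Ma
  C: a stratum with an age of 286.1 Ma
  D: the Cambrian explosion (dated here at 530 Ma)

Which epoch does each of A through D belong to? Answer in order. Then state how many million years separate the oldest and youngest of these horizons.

A — Lopingian; B — Pleistocene; C — Cisuralian; D — Terreneuvian; span 529.52 million years

A: 259.2 Ma lies in 259.51–251.902 Ma, so Lopingian.
B: 0.48 Ma lies in 2.58–0.0117 Ma, so Pleistocene.
C: 286.1 Ma lies in 298.9–273.01 Ma, so Cisuralian.
D: 530 Ma lies in 538.8–521 Ma, so Terreneuvian.
Oldest = 530 Ma, youngest = 0.48 Ma → span 529.52 Myr.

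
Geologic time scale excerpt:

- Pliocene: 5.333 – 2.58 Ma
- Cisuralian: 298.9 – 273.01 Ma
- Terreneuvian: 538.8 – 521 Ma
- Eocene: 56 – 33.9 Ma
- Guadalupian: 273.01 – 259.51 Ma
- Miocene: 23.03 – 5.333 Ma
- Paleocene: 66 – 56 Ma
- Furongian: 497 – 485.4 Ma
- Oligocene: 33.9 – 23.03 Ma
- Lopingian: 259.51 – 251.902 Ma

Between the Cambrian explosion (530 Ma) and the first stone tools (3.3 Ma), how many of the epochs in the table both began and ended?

8

The older date is 530 Ma and the younger is 3.3 Ma.
Epochs with start < 530 and end > 3.3 Ma: Furongian (497–485.4), Cisuralian (298.9–273.01), Guadalupian (273.01–259.51), Lopingian (259.51–251.902), Paleocene (66–56), Eocene (56–33.9), Oligocene (33.9–23.03), Miocene (23.03–5.333).
That is 8 complete epochs.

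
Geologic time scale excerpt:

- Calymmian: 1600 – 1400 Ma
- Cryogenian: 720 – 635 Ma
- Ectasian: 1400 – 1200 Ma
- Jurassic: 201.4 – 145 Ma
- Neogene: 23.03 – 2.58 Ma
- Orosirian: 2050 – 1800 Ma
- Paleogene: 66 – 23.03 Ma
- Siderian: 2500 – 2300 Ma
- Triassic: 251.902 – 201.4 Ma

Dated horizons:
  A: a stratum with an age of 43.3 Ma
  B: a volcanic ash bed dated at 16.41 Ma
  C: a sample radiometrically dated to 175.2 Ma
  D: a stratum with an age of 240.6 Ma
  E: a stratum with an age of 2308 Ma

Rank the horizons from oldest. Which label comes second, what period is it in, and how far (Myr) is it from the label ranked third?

Sorted oldest-first by Ma: E (2308), D (240.6), C (175.2), A (43.3), B (16.41).
The second oldest is D at 240.6 Ma, which lies in 251.902–201.4 Ma: the Triassic.
The third oldest is C at 175.2 Ma; separation = |240.6 − 175.2| = 65.4 Myr.

D, in the Triassic; 65.4 million years to C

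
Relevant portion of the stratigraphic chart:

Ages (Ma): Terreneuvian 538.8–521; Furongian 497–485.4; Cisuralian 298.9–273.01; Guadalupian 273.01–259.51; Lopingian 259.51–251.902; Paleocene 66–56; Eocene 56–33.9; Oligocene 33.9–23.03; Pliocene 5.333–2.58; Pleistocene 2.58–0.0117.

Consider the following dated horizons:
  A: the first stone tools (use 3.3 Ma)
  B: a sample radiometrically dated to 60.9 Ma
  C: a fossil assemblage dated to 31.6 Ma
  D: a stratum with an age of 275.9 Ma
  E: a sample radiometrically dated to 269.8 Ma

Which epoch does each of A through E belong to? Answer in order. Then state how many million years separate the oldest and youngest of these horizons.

A: 3.3 Ma lies in 5.333–2.58 Ma, so Pliocene.
B: 60.9 Ma lies in 66–56 Ma, so Paleocene.
C: 31.6 Ma lies in 33.9–23.03 Ma, so Oligocene.
D: 275.9 Ma lies in 298.9–273.01 Ma, so Cisuralian.
E: 269.8 Ma lies in 273.01–259.51 Ma, so Guadalupian.
Oldest = 275.9 Ma, youngest = 3.3 Ma → span 272.6 Myr.

A — Pliocene; B — Paleocene; C — Oligocene; D — Cisuralian; E — Guadalupian; span 272.6 million years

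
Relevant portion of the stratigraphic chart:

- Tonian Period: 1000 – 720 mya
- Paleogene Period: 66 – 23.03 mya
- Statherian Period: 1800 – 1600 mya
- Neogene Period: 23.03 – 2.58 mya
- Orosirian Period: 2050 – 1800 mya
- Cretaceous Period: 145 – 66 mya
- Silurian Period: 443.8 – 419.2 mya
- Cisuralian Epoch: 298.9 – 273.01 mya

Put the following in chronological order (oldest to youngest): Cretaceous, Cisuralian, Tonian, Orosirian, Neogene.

The oldest of these is Orosirian (starts 2050 Ma) and the youngest is Neogene (ends 2.58 Ma).
In between, by decreasing start age: Tonian (1000), Cisuralian (298.9), Cretaceous (145).

Orosirian, Tonian, Cisuralian, Cretaceous, Neogene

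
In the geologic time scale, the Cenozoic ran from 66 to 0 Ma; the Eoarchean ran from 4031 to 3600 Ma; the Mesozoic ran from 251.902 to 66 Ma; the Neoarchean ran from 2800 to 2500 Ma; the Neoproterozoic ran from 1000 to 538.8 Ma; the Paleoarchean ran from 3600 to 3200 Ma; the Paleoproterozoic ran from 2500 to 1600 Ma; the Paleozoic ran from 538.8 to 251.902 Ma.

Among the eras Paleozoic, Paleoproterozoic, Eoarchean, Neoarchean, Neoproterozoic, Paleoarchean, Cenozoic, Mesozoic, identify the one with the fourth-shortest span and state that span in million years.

Neoarchean, 300 million years

Durations: Paleozoic 286.898; Paleoproterozoic 900; Eoarchean 431; Neoarchean 300; Neoproterozoic 461.2; Paleoarchean 400; Cenozoic 66; Mesozoic 185.902 Myr.
Sorted shortest-first: Cenozoic (66), Mesozoic (185.902), Paleozoic (286.898), Neoarchean (300), Paleoarchean (400), Eoarchean (431), Neoproterozoic (461.2), Paleoproterozoic (900).
The fourth shortest is Neoarchean at 300 Myr.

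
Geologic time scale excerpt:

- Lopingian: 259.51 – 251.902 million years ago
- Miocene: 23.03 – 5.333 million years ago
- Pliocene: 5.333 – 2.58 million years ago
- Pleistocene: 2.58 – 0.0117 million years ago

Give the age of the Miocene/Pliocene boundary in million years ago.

The Miocene ends and the Pliocene begins at 5.333 million years ago.

5.333 million years ago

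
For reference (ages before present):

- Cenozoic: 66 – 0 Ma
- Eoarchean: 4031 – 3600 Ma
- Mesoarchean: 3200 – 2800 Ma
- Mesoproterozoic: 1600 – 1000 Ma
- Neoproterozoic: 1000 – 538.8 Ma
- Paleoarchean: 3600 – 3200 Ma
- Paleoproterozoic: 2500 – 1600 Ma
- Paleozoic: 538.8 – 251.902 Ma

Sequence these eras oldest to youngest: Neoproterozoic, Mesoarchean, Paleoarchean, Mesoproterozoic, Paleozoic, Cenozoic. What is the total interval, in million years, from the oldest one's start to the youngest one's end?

Paleoarchean → Mesoarchean → Mesoproterozoic → Neoproterozoic → Paleozoic → Cenozoic; total span 3600 Myr

Start ages (Ma): Paleoarchean 3600, Mesoarchean 3200, Mesoproterozoic 1600, Neoproterozoic 1000, Paleozoic 538.8, Cenozoic 66.
Ordered oldest to youngest: Paleoarchean, Mesoarchean, Mesoproterozoic, Neoproterozoic, Paleozoic, Cenozoic.
Span = 3600 − 0 = 3600 Myr.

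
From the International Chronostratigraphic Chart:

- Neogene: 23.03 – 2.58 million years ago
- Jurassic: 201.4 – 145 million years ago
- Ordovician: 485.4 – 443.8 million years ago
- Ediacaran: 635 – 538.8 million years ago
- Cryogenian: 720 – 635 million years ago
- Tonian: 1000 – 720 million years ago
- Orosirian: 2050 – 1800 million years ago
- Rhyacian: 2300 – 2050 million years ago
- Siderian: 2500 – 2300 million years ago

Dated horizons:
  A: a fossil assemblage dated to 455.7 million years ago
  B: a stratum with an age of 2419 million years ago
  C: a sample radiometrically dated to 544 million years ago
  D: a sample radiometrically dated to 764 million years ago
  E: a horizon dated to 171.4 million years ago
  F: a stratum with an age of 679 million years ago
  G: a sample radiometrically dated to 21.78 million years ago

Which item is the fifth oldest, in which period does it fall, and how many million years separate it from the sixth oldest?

A, in the Ordovician; 284.3 million years to E

Larger Ma means older, so oldest first: B 2419 > D 764 > F 679 > C 544 > A 455.7 > E 171.4 > G 21.78.
Counting 5 along gives A (455.7 Ma); the excerpt puts that inside the Ordovician, 485.4–443.8 Ma.
Next in line is E (171.4 Ma), and 455.7 − 171.4 = 284.3 Myr.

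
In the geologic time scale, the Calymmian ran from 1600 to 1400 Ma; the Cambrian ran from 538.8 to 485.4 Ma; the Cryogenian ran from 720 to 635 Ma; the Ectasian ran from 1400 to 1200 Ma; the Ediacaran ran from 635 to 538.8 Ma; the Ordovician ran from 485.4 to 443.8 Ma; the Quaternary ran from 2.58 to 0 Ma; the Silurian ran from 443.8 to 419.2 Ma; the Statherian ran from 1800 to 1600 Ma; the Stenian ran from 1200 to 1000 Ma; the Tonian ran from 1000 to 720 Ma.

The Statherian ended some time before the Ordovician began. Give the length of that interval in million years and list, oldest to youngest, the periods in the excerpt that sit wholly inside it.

1114.6 million years; Calymmian, Ectasian, Stenian, Tonian, Cryogenian, Ediacaran, Cambrian

The Statherian closes at 1600 Ma and the Ordovician opens at 485.4 Ma, so the interval is 1600 − 485.4 = 1114.6 Myr.
A period fits inside if it starts at or after 1600 Ma and ends at or before 485.4 Ma; oldest first that gives Calymmian, Ectasian, Stenian, Tonian, Cryogenian, Ediacaran, Cambrian.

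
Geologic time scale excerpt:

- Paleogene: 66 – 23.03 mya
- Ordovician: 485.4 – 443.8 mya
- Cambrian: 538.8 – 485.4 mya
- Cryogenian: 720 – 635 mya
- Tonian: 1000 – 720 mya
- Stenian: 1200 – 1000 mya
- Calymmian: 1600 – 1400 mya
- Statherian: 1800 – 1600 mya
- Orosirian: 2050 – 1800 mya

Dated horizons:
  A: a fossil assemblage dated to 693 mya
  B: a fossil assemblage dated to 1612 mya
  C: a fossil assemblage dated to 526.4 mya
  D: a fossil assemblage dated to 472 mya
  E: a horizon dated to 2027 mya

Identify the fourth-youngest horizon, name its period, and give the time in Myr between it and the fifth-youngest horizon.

B, in the Statherian; 415 million years to E

Smaller Ma means younger, so youngest first: D 472 < C 526.4 < A 693 < B 1612 < E 2027.
Counting 4 along gives B (1612 Ma); the excerpt puts that inside the Statherian, 1800–1600 Ma.
Next in line is E (2027 Ma), and 2027 − 1612 = 415 Myr.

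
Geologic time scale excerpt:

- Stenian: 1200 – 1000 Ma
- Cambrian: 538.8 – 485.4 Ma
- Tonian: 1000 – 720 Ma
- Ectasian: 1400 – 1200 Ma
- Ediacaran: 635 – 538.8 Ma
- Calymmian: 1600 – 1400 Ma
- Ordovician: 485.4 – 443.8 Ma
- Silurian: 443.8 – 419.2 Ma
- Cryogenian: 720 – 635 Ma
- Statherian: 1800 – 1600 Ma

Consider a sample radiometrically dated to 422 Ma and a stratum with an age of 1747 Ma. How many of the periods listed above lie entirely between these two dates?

1747 Ma sits inside the Statherian (1800–1600) and 422 Ma inside the Silurian (443.8–419.2); neither of those is wholly between the two dates.
The listed periods lying completely between them are Calymmian, Ectasian, Stenian, Tonian, Cryogenian, Ediacaran, Cambrian, Ordovician — 8 in all.

8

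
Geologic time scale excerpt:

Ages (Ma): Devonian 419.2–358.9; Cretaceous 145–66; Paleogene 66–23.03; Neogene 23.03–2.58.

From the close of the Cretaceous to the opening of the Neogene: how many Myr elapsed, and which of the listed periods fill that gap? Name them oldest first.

The Cretaceous closes at 66 Ma and the Neogene opens at 23.03 Ma, so the interval is 66 − 23.03 = 42.97 Myr.
A period fits inside if it starts at or after 66 Ma and ends at or before 23.03 Ma; oldest first that gives Paleogene.

42.97 million years; Paleogene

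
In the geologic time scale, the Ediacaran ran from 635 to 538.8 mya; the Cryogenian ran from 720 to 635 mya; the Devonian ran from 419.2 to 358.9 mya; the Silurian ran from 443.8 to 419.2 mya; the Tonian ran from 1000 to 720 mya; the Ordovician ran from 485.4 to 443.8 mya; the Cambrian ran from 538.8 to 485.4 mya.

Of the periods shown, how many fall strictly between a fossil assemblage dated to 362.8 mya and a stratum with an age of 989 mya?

5

The older date is 989 Ma and the younger is 362.8 Ma.
Periods with start < 989 and end > 362.8 Ma: Cryogenian (720–635), Ediacaran (635–538.8), Cambrian (538.8–485.4), Ordovician (485.4–443.8), Silurian (443.8–419.2).
That is 5 complete periods.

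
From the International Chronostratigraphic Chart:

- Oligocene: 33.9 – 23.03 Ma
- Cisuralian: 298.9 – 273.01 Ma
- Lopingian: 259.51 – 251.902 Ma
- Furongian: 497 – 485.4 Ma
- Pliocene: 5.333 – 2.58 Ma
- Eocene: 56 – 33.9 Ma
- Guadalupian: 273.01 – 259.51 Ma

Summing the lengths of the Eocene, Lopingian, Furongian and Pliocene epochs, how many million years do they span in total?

Duration is start − end for each: (56 − 33.9) + (259.51 − 251.902) + (497 − 485.4) + (5.333 − 2.58).
That is 22.1 + 7.608 + 11.6 + 2.753, which totals 44.061 million years.

44.061 million years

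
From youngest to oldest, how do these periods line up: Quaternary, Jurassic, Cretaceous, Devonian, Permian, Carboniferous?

Quaternary, Cretaceous, Jurassic, Permian, Carboniferous, Devonian

Era membership (oldest first within each) — Paleozoic: Devonian, Carboniferous, Permian; Mesozoic: Jurassic, Cretaceous; Cenozoic: Quaternary. Paleozoic precedes Mesozoic, which precedes Cenozoic. Concatenating the groups in that era order and then reversing gives youngest to oldest.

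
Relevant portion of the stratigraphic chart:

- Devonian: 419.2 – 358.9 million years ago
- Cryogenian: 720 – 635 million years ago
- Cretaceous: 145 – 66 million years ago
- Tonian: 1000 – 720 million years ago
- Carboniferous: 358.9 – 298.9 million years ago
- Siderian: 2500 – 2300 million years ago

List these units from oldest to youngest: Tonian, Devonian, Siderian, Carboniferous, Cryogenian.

Siderian, then Tonian, then Cryogenian, then Devonian, then Carboniferous

The oldest of these is Siderian (starts 2500 Ma) and the youngest is Carboniferous (ends 298.9 Ma).
In between, by decreasing start age: Tonian (1000), Cryogenian (720), Devonian (419.2).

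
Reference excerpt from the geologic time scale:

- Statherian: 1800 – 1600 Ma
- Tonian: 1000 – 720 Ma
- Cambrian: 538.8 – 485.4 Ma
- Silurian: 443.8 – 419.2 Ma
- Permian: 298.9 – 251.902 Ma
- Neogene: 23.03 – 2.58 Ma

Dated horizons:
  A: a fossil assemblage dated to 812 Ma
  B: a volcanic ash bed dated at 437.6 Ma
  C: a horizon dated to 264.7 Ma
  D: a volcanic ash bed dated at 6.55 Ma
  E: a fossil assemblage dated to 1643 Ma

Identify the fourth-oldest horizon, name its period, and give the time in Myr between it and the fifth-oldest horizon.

C, in the Permian; 258.15 million years to D

Sorted oldest-first by Ma: E (1643), A (812), B (437.6), C (264.7), D (6.55).
The fourth oldest is C at 264.7 Ma, which lies in 298.9–251.902 Ma: the Permian.
The fifth oldest is D at 6.55 Ma; separation = |264.7 − 6.55| = 258.15 Myr.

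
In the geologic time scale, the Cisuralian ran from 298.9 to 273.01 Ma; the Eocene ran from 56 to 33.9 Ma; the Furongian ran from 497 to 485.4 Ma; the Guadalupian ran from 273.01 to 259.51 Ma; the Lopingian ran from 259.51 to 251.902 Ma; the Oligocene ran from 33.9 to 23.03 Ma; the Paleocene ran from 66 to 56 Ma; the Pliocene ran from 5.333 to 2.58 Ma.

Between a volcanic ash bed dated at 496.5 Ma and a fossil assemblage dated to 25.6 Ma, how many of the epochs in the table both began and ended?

496.5 Ma sits inside the Furongian (497–485.4) and 25.6 Ma inside the Oligocene (33.9–23.03); neither of those is wholly between the two dates.
The listed epochs lying completely between them are Cisuralian, Guadalupian, Lopingian, Paleocene, Eocene — 5 in all.

5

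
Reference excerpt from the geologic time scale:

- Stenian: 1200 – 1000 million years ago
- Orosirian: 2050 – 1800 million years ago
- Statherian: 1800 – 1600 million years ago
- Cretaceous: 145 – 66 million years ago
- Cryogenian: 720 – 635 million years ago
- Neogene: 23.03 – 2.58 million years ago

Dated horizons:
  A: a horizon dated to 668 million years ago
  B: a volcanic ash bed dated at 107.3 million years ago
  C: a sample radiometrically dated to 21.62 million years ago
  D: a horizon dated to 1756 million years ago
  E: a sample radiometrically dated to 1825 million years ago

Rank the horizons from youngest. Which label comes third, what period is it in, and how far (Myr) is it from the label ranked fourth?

Smaller Ma means younger, so youngest first: C 21.62 < B 107.3 < A 668 < D 1756 < E 1825.
Counting 3 along gives A (668 Ma); the excerpt puts that inside the Cryogenian, 720–635 Ma.
Next in line is D (1756 Ma), and 1756 − 668 = 1088 Myr.

A, in the Cryogenian; 1088 million years to D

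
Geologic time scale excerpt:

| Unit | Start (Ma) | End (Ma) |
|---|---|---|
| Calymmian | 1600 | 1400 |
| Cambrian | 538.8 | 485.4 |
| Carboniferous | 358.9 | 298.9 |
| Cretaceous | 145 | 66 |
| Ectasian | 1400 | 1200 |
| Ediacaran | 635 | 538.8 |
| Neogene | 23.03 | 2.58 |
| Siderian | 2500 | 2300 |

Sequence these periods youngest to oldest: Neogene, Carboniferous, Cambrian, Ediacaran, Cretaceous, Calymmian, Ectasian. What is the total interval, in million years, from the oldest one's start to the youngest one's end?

Start ages (Ma): Calymmian 1600, Ectasian 1400, Ediacaran 635, Cambrian 538.8, Carboniferous 358.9, Cretaceous 145, Neogene 23.03.
Ordered youngest to oldest: Neogene, Cretaceous, Carboniferous, Cambrian, Ediacaran, Ectasian, Calymmian.
Span = 1600 − 2.58 = 1597.42 Myr.

Neogene, Cretaceous, Carboniferous, Cambrian, Ediacaran, Ectasian, Calymmian; total span 1597.42 Myr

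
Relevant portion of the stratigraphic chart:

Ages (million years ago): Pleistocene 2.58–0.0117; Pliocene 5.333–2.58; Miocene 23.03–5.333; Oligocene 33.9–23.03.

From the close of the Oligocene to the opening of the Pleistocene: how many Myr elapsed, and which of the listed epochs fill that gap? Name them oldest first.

End of Oligocene = 23.03 Ma; start of Pleistocene = 2.58 Ma.
Gap = 23.03 − 2.58 = 20.45 Myr.
Epochs wholly inside 23.03–2.58 Ma: Miocene (23.03–5.333), Pliocene (5.333–2.58).

20.45 million years; Miocene, Pliocene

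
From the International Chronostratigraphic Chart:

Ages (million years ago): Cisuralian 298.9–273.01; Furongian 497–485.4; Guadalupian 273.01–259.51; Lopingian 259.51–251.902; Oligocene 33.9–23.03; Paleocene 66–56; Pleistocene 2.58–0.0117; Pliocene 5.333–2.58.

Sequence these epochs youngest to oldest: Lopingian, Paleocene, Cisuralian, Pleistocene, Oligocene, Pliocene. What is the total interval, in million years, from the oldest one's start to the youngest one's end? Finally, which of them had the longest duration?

Pleistocene → Pliocene → Oligocene → Paleocene → Lopingian → Cisuralian; total span 298.8883 Myr; longest is Cisuralian

From the excerpt: Lopingian 259.51–251.902; Paleocene 66–56; Cisuralian 298.9–273.01; Pleistocene 2.58–0.0117; Oligocene 33.9–23.03; Pliocene 5.333–2.58 (Ma).
Larger Ma is earlier, so the oldest is Cisuralian and the youngest is Pleistocene; youngest to oldest: Pleistocene, Pliocene, Oligocene, Paleocene, Lopingian, Cisuralian.
Oldest start 298.9 minus youngest end 0.0117 gives 298.8883 Myr overall.
Individual lengths (start − end): Pliocene 2.753; Lopingian 7.608; Paleocene 10; Cisuralian 25.89; Pleistocene 2.5683; Oligocene 10.87. The largest is Cisuralian at 25.89 Myr.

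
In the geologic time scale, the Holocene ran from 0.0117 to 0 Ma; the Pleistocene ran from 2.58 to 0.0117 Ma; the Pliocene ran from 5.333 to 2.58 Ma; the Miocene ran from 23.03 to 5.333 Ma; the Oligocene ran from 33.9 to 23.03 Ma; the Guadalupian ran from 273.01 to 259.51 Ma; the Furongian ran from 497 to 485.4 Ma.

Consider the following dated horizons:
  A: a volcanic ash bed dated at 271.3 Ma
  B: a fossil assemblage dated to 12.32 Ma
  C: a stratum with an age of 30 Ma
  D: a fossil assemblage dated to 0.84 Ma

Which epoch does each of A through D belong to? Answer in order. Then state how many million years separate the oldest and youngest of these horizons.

A — Guadalupian; B — Miocene; C — Oligocene; D — Pleistocene; span 270.46 million years

A: 271.3 Ma lies in 273.01–259.51 Ma, so Guadalupian.
B: 12.32 Ma lies in 23.03–5.333 Ma, so Miocene.
C: 30 Ma lies in 33.9–23.03 Ma, so Oligocene.
D: 0.84 Ma lies in 2.58–0.0117 Ma, so Pleistocene.
Oldest = 271.3 Ma, youngest = 0.84 Ma → span 270.46 Myr.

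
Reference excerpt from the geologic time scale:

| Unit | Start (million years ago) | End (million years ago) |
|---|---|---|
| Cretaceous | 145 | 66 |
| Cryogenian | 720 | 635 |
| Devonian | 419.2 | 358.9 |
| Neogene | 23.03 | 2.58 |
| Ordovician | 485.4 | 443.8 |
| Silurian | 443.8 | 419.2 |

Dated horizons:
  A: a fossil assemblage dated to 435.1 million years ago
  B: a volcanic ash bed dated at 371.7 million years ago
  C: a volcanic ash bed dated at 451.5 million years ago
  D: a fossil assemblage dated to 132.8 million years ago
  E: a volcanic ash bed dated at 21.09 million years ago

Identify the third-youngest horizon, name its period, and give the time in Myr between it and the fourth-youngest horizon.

Sorted youngest-first by Ma: E (21.09), D (132.8), B (371.7), A (435.1), C (451.5).
The third youngest is B at 371.7 Ma, which lies in 419.2–358.9 Ma: the Devonian.
The fourth youngest is A at 435.1 Ma; separation = |371.7 − 435.1| = 63.4 Myr.

B, in the Devonian; 63.4 million years to A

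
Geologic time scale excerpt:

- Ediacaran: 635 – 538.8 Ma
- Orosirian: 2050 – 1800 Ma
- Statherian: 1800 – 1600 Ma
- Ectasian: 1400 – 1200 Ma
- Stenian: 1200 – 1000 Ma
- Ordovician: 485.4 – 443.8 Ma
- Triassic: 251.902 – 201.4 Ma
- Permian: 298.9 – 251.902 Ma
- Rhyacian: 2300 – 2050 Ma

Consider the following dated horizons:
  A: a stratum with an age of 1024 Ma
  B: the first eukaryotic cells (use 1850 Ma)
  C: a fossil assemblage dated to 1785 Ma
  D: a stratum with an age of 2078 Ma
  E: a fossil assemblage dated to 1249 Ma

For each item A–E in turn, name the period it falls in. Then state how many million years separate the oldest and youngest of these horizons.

Match each age against the start–end ranges in the excerpt: A = 1024 Ma → Stenian (1200–1000); B = 1850 Ma → Orosirian (2050–1800); C = 1785 Ma → Statherian (1800–1600); D = 2078 Ma → Rhyacian (2300–2050); E = 1249 Ma → Ectasian (1400–1200).
The largest age is 2078 Ma and the smallest is 1024 Ma; their difference is 1054 Myr.

A — Stenian; B — Orosirian; C — Statherian; D — Rhyacian; E — Ectasian; span 1054 million years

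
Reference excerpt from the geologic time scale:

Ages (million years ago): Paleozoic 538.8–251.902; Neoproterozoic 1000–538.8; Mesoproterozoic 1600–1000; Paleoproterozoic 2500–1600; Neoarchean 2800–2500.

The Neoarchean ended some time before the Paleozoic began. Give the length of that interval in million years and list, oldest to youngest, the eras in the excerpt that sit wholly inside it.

The Neoarchean closes at 2500 Ma and the Paleozoic opens at 538.8 Ma, so the interval is 2500 − 538.8 = 1961.2 Myr.
An era fits inside if it starts at or after 2500 Ma and ends at or before 538.8 Ma; oldest first that gives Paleoproterozoic, Mesoproterozoic, Neoproterozoic.

1961.2 million years; Paleoproterozoic, Mesoproterozoic, Neoproterozoic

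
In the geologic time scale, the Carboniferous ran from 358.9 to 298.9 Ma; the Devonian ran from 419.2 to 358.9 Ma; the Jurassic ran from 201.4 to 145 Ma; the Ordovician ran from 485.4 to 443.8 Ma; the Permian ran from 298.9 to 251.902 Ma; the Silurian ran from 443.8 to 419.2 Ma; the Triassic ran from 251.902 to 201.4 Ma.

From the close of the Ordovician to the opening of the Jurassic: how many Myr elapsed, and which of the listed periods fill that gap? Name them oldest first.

The Ordovician closes at 443.8 Ma and the Jurassic opens at 201.4 Ma, so the interval is 443.8 − 201.4 = 242.4 Myr.
A period fits inside if it starts at or after 443.8 Ma and ends at or before 201.4 Ma; oldest first that gives Silurian, Devonian, Carboniferous, Permian, Triassic.

242.4 million years; Silurian, Devonian, Carboniferous, Permian, Triassic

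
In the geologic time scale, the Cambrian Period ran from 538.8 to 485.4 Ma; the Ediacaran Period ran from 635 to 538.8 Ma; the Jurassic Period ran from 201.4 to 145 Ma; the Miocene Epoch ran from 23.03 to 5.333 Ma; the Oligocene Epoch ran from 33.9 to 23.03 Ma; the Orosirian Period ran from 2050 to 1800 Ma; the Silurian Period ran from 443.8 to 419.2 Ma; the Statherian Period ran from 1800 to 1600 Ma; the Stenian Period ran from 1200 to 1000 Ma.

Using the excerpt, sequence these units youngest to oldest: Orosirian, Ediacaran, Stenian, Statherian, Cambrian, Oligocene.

Oligocene, then Cambrian, then Ediacaran, then Stenian, then Statherian, then Orosirian

The oldest of these is Orosirian (starts 2050 Ma) and the youngest is Oligocene (ends 23.03 Ma).
In between, by decreasing start age: Statherian (1800), Stenian (1200), Ediacaran (635), Cambrian (538.8).
Listing youngest first means reversing that sequence.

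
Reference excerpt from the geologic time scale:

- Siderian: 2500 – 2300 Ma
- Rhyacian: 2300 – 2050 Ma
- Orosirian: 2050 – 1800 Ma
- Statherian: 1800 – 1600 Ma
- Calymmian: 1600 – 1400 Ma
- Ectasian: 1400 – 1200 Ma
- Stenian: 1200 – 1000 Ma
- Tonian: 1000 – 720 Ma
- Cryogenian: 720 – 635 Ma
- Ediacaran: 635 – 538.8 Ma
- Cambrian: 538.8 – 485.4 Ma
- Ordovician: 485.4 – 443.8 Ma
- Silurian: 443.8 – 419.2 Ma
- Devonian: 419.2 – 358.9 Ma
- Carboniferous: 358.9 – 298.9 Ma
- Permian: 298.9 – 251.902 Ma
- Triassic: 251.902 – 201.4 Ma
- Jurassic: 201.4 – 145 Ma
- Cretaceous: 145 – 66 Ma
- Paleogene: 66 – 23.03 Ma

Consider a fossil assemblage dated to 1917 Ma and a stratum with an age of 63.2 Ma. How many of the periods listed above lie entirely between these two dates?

16

The older date is 1917 Ma and the younger is 63.2 Ma.
Periods with start < 1917 and end > 63.2 Ma: Statherian (1800–1600), Calymmian (1600–1400), Ectasian (1400–1200), Stenian (1200–1000), Tonian (1000–720), Cryogenian (720–635), Ediacaran (635–538.8), Cambrian (538.8–485.4), Ordovician (485.4–443.8), Silurian (443.8–419.2), Devonian (419.2–358.9), Carboniferous (358.9–298.9), Permian (298.9–251.902), Triassic (251.902–201.4), Jurassic (201.4–145), Cretaceous (145–66).
That is 16 complete periods.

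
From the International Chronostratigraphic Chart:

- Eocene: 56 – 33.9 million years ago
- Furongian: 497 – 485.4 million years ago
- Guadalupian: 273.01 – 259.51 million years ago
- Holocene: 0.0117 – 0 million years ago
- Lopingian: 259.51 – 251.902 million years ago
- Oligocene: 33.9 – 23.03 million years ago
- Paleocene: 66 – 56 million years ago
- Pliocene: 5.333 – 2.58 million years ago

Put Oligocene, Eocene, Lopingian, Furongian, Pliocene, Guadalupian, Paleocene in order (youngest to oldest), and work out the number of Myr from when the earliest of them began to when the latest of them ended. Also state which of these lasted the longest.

Pliocene, Oligocene, Eocene, Paleocene, Lopingian, Guadalupian, Furongian; total span 494.42 Myr; longest is Eocene

Start ages (Ma): Furongian 497, Guadalupian 273.01, Lopingian 259.51, Paleocene 66, Eocene 56, Oligocene 33.9, Pliocene 5.333.
Ordered youngest to oldest: Pliocene, Oligocene, Eocene, Paleocene, Lopingian, Guadalupian, Furongian.
Span = 497 − 2.58 = 494.42 Myr.
Durations: Paleocene 10, Pliocene 2.753, Guadalupian 13.5, Eocene 22.1, Lopingian 7.608, Oligocene 10.87, Furongian 11.6 → longest is Eocene (22.1 Myr).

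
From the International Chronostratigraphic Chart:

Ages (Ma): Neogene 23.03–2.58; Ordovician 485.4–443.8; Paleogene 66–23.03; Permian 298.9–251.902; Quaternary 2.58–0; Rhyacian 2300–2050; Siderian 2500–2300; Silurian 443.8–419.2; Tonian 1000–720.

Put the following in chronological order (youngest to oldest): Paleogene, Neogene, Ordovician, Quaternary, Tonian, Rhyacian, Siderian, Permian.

Sorting by start age (ascending Ma, since larger Ma = older): Quaternary began 2.58, Neogene began 23.03, Paleogene began 66, Permian began 298.9, Ordovician began 485.4, Tonian began 1000, Rhyacian began 2300, Siderian began 2500.

Quaternary, Neogene, Paleogene, Permian, Ordovician, Tonian, Rhyacian, Siderian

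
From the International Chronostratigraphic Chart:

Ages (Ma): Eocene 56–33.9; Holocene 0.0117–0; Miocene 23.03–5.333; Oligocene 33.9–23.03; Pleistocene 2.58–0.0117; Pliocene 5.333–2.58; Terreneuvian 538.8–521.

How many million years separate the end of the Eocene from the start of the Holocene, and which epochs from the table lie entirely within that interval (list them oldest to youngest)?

33.8883 million years; Oligocene, Miocene, Pliocene, Pleistocene

End of Eocene = 33.9 Ma; start of Holocene = 0.0117 Ma.
Gap = 33.9 − 0.0117 = 33.8883 Myr.
Epochs wholly inside 33.9–0.0117 Ma: Oligocene (33.9–23.03), Miocene (23.03–5.333), Pliocene (5.333–2.58), Pleistocene (2.58–0.0117).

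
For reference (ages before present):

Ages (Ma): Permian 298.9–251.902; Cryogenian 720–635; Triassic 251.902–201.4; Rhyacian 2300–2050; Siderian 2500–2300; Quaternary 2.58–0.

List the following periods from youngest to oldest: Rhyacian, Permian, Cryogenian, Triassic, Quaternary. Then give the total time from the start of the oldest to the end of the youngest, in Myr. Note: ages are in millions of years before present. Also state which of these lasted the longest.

From the excerpt: Rhyacian 2300–2050; Permian 298.9–251.902; Cryogenian 720–635; Triassic 251.902–201.4; Quaternary 2.58–0 (Ma).
Larger Ma is earlier, so the oldest is Rhyacian and the youngest is Quaternary; youngest to oldest: Quaternary, Triassic, Permian, Cryogenian, Rhyacian.
Oldest start 2300 minus youngest end 0 gives 2300 Myr overall.
Individual lengths (start − end): Permian 46.998; Quaternary 2.58; Triassic 50.502; Rhyacian 250; Cryogenian 85. The largest is Rhyacian at 250 Myr.

Quaternary → Triassic → Permian → Cryogenian → Rhyacian; total span 2300 Myr; longest is Rhyacian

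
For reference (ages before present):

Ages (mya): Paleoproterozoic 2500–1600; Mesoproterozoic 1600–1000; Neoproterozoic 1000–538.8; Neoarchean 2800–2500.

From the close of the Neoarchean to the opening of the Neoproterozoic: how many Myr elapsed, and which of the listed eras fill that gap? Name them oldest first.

1500 million years; Paleoproterozoic, Mesoproterozoic

End of Neoarchean = 2500 Ma; start of Neoproterozoic = 1000 Ma.
Gap = 2500 − 1000 = 1500 Myr.
Eras wholly inside 2500–1000 Ma: Paleoproterozoic (2500–1600), Mesoproterozoic (1600–1000).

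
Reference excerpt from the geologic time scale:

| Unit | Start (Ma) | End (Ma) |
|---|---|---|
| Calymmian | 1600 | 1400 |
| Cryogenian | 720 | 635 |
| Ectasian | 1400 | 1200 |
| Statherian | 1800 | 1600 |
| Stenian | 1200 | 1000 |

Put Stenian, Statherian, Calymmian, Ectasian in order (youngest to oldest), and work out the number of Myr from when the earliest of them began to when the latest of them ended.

From the excerpt: Stenian 1200–1000; Statherian 1800–1600; Calymmian 1600–1400; Ectasian 1400–1200 (Ma).
Larger Ma is earlier, so the oldest is Statherian and the youngest is Stenian; youngest to oldest: Stenian, Ectasian, Calymmian, Statherian.
Oldest start 1800 minus youngest end 1000 gives 800 Myr overall.

Stenian, Ectasian, Calymmian, Statherian; total span 800 Myr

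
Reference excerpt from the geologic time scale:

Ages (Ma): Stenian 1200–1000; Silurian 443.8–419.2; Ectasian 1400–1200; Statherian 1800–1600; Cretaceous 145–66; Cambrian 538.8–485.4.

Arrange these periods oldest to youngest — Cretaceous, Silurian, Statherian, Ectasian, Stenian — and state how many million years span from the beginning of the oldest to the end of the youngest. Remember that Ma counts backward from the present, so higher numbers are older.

Statherian, Ectasian, Stenian, Silurian, Cretaceous; total span 1734 Myr

Start ages (Ma): Statherian 1800, Ectasian 1400, Stenian 1200, Silurian 443.8, Cretaceous 145.
Ordered oldest to youngest: Statherian, Ectasian, Stenian, Silurian, Cretaceous.
Span = 1800 − 66 = 1734 Myr.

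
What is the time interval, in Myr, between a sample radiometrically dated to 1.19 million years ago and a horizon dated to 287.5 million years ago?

286.31 million years

287.5 − 1.19 = 286.31 million years.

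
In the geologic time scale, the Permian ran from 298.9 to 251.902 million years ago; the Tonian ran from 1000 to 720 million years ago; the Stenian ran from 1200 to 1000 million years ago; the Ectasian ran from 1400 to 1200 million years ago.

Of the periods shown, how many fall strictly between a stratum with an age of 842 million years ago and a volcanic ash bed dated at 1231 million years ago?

1

1231 Ma sits inside the Ectasian (1400–1200) and 842 Ma inside the Tonian (1000–720); neither of those is wholly between the two dates.
The listed periods lying completely between them are Stenian — 1 in all.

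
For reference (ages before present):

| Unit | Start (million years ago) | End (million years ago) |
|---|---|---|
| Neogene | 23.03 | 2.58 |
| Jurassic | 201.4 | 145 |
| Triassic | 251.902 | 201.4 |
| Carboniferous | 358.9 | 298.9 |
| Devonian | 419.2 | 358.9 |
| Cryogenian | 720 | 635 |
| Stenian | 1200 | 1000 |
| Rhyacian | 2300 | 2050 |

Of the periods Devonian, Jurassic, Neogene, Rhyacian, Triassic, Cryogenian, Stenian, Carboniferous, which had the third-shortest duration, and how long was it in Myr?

Jurassic, 56.4 million years

Durations: Devonian 60.3; Jurassic 56.4; Neogene 20.45; Rhyacian 250; Triassic 50.502; Cryogenian 85; Stenian 200; Carboniferous 60 Myr.
Sorted shortest-first: Neogene (20.45), Triassic (50.502), Jurassic (56.4), Carboniferous (60), Devonian (60.3), Cryogenian (85), Stenian (200), Rhyacian (250).
The third shortest is Jurassic at 56.4 Myr.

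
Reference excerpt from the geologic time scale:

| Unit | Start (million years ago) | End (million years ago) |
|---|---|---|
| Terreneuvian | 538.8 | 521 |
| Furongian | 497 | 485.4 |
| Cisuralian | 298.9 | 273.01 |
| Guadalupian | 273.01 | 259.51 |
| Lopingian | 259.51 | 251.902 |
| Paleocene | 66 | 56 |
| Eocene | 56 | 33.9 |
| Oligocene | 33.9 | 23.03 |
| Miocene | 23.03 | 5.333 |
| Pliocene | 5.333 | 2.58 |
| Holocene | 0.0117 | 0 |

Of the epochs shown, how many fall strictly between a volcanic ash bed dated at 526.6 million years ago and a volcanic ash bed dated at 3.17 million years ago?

8

The older date is 526.6 Ma and the younger is 3.17 Ma.
Epochs with start < 526.6 and end > 3.17 Ma: Furongian (497–485.4), Cisuralian (298.9–273.01), Guadalupian (273.01–259.51), Lopingian (259.51–251.902), Paleocene (66–56), Eocene (56–33.9), Oligocene (33.9–23.03), Miocene (23.03–5.333).
That is 8 complete epochs.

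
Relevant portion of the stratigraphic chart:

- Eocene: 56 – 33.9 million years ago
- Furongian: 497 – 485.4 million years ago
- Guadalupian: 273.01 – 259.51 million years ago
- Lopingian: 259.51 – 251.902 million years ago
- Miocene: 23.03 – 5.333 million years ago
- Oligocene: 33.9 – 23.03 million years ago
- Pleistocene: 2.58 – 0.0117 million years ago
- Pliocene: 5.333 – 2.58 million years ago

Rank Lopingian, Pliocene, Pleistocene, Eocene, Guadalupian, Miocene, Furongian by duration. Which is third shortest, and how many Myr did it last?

Start − end for each: Lopingian 259.51 − 251.902 = 7.608; Pliocene 5.333 − 2.58 = 2.753; Pleistocene 2.58 − 0.0117 = 2.5683; Eocene 56 − 33.9 = 22.1; Guadalupian 273.01 − 259.51 = 13.5; Miocene 23.03 − 5.333 = 17.697; Furongian 497 − 485.4 = 11.6.
Ranking these from shortest: Pleistocene < Pliocene < Lopingian < Furongian < Guadalupian < Miocene < Eocene.
Position 3 in that ranking is Lopingian, which lasted 7.608 Myr.

Lopingian, 7.608 million years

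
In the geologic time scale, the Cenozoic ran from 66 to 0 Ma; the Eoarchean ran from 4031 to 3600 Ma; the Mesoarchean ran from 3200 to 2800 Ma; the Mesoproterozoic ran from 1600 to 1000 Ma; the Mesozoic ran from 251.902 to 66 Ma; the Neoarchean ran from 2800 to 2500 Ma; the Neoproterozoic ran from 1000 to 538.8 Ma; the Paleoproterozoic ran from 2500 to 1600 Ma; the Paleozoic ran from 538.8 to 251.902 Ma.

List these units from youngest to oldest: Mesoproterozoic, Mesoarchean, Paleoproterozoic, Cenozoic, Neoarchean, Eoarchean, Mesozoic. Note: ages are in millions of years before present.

Cenozoic, Mesozoic, Mesoproterozoic, Paleoproterozoic, Neoarchean, Mesoarchean, Eoarchean

Read off each span (Ma): Mesoproterozoic 1600–1000; Mesoarchean 3200–2800; Paleoproterozoic 2500–1600; Cenozoic 66–0; Neoarchean 2800–2500; Eoarchean 4031–3600; Mesozoic 251.902–66.
Larger Ma is older, so oldest→youngest is Eoarchean, Mesoarchean, Neoarchean, Paleoproterozoic, Mesoproterozoic, Mesozoic, Cenozoic; reverse it for youngest→oldest.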